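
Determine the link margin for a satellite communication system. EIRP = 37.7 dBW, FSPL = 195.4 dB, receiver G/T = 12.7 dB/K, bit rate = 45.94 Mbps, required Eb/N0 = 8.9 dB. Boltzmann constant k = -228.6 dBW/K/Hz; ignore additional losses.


C/N0 = EIRP - FSPL + G/T - k = 37.7 - 195.4 + 12.7 - (-228.6)
C/N0 = 83.6000 dB-Hz
R_b = 45.94 Mbps = 4.594e+07 bps -> 10*log10(R_b) = 76.6219 dB-Hz
Eb/N0 = C/N0 - 10*log10(R_b) = 83.6000 - 76.6219 = 6.9781 dB
Margin = Eb/N0 - Eb/N0_req = 6.9781 - 8.9 = -1.9219 dB (negative margin: link does not close)

-1.9219 dB


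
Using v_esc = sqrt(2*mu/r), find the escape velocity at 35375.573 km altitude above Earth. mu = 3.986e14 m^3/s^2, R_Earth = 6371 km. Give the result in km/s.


r = 6371.0 + 35375.573 = 41746.5730 km = 4.1746573e+07 m
v_esc = sqrt(2*mu/r) = sqrt(2*3.986e14 / 4.1746573e+07)
v_esc = 4369.9174 m/s = 4.3699 km/s

4.3699 km/s


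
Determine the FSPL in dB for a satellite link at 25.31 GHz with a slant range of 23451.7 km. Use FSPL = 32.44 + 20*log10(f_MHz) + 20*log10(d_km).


f = 25.31 GHz = 25310.0000 MHz
d = 23451.7 km
FSPL = 32.44 + 20*log10(25310.0000) + 20*log10(23451.7)
FSPL = 32.44 + 88.0658 + 87.4035
FSPL = 207.9093 dB

207.9093 dB


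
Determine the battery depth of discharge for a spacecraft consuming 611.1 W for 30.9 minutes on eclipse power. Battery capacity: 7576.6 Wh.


E_used = P * t / 60 = 611.1 * 30.9 / 60 = 314.7165 Wh
DOD = E_used / E_total * 100 = 314.7165 / 7576.6 * 100
DOD = 4.1538 %

4.1538 %


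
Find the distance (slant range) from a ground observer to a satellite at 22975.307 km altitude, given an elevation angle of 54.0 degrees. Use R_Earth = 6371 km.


h = 22975.307 km, el = 54.0 deg
d = -R_E*sin(el) + sqrt((R_E*sin(el))^2 + 2*R_E*h + h^2)
d = -6371.0000*sin(0.9424778) + sqrt((6371.0000*0.809017)^2 + 2*6371.0000*22975.307 + 22975.307^2)
d = 23952.1499 km

23952.1499 km


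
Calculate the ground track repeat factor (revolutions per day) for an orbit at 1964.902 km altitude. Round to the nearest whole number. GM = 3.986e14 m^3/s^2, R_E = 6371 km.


r = 8.335902e+06 m
T = 2*pi*sqrt(r^3/mu) = 7574.2585 s = 126.2376 min
revs/day = 1440 / 126.2376 = 11.4071
Rounded: 11 revolutions per day

11 revolutions per day


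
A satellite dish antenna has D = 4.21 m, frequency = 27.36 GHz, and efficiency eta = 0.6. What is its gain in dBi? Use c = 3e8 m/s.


lambda = c/f = 3e8 / 2.736e+10 = 0.01096491 m
G = eta*(pi*D/lambda)^2 = 0.6*(pi*4.21/0.01096491)^2
G = 872981.1457 (linear)
G = 10*log10(872981.1457) = 59.4100 dBi

59.4100 dBi


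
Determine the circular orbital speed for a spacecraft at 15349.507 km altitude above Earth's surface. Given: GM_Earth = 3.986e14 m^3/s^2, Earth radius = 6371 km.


r = R_E + alt = 6371.0 + 15349.507 = 21720.5070 km = 2.1720507e+07 m
v = sqrt(mu/r) = sqrt(3.986e14 / 2.1720507e+07) = 4283.8442 m/s = 4.2838 km/s

4.2838 km/s


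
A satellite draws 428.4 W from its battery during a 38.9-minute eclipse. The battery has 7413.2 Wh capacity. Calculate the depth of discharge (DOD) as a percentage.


E_used = P * t / 60 = 428.4 * 38.9 / 60 = 277.7460 Wh
DOD = E_used / E_total * 100 = 277.7460 / 7413.2 * 100
DOD = 3.7466 %

3.7466 %


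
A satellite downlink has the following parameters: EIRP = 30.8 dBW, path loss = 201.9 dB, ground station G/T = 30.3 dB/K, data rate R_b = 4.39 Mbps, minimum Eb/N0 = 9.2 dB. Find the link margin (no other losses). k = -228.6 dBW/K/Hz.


C/N0 = EIRP - FSPL + G/T - k = 30.8 - 201.9 + 30.3 - (-228.6)
C/N0 = 87.8000 dB-Hz
R_b = 4.39 Mbps = 4.39e+06 bps -> 10*log10(R_b) = 66.4246 dB-Hz
Eb/N0 = C/N0 - 10*log10(R_b) = 87.8000 - 66.4246 = 21.3754 dB
Margin = Eb/N0 - Eb/N0_req = 21.3754 - 9.2 = 12.1754 dB (link closes)

12.1754 dB


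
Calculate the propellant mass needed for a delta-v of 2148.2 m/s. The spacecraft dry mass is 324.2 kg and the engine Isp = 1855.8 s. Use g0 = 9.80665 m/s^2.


ve = Isp * g0 = 1855.8 * 9.80665 = 18199.181070 m/s
mass ratio = exp(dv/ve) = exp(2148.2/18199.181070) = 1.12528718
m_prop = m_dry * (mr - 1) = 324.2 * (1.12528718 - 1)
m_prop = 40.6181 kg

40.6181 kg


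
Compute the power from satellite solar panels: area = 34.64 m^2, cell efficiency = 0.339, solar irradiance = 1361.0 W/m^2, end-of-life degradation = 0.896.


P = area * eta * S * degradation
P = 34.64 * 0.339 * 1361.0 * 0.896
P = 14320.0230 W

14320.0230 W


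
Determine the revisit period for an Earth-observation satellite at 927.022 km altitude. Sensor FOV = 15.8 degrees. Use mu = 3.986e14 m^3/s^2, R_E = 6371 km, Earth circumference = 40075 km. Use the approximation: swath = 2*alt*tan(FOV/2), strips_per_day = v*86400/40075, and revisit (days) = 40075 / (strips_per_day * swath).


swath = 2*927.022*tan(0.137881) = 257.2699 km
v = sqrt(mu/r) = 7390.3680 m/s = 7.3904 km/s
strips/day = v*86400/40075 = 7.3904*86400/40075 = 15.9333
coverage/day = strips * swath = 15.9333 * 257.2699 = 4099.1630 km
revisit = 40075 / 4099.1630 = 9.7764 days

9.7764 days


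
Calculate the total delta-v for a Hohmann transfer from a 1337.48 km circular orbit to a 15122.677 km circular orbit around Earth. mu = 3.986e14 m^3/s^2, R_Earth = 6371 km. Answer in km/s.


r1 = 7708.4800 km = 7.70848e+06 m
r2 = 21493.6770 km = 2.1493677e+07 m
dv1 = sqrt(mu/r1)*(sqrt(2*r2/(r1+r2)) - 1) = 1533.7160 m/s
dv2 = sqrt(mu/r2)*(1 - sqrt(2*r1/(r1+r2))) = 1177.3920 m/s
total dv = |dv1| + |dv2| = 1533.7160 + 1177.3920 = 2711.1079 m/s = 2.7111 km/s

2.7111 km/s


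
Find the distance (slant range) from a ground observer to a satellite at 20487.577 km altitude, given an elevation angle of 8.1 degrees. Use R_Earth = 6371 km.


h = 20487.577 km, el = 8.1 deg
d = -R_E*sin(el) + sqrt((R_E*sin(el))^2 + 2*R_E*h + h^2)
d = -6371.0000*sin(0.1413717) + sqrt((6371.0000*0.1409012)^2 + 2*6371.0000*20487.577 + 20487.577^2)
d = 25209.7760 km

25209.7760 km


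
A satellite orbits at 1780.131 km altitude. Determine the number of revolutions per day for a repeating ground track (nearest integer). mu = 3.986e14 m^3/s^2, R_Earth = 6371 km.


r = 8.151131e+06 m
T = 2*pi*sqrt(r^3/mu) = 7323.8262 s = 122.0638 min
revs/day = 1440 / 122.0638 = 11.7971
Rounded: 12 revolutions per day

12 revolutions per day


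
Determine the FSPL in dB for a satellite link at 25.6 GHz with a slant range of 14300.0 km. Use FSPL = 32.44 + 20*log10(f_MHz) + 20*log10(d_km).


f = 25.6 GHz = 25600.0000 MHz
d = 14300.0 km
FSPL = 32.44 + 20*log10(25600.0000) + 20*log10(14300.0)
FSPL = 32.44 + 88.1648 + 83.1067
FSPL = 203.7115 dB

203.7115 dB


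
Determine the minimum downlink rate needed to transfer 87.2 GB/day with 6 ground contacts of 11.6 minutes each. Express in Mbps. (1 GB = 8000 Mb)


total contact time = 6 * 11.6 * 60 = 4176.0000 s
data = 87.2 GB = 697600.0000 Mb
rate = 697600.0000 / 4176.0000 = 167.0498 Mbps

167.0498 Mbps


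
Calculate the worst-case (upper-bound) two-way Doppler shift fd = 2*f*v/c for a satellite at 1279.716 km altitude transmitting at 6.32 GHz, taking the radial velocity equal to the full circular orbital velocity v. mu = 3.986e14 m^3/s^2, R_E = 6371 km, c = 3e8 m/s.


r = 7.650716e+06 m
v = sqrt(mu/r) = 7218.0121 m/s (worst-case radial velocity)
f = 6.32 GHz = 6.32e+09 Hz
fd = 2*f*v/c = 2*6.32e+09*7218.0121/3.0e+08
fd = 304118.9105 Hz

304118.9105 Hz


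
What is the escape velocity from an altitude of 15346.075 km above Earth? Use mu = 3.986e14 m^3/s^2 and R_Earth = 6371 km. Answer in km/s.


r = 6371.0 + 15346.075 = 21717.0750 km = 2.1717075e+07 m
v_esc = sqrt(2*mu/r) = sqrt(2*3.986e14 / 2.1717075e+07)
v_esc = 6058.7493 m/s = 6.0587 km/s

6.0587 km/s


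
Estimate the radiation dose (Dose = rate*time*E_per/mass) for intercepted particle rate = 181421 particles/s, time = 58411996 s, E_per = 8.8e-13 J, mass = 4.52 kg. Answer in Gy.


Total energy deposited = rate * time * E_per
  = 181421 * 58411996 * 8.8e-13 = 9.3255 J
Dose = E_total / mass = 9.3255 / 4.52
Dose = 2.0632 Gy

2.0632 Gy


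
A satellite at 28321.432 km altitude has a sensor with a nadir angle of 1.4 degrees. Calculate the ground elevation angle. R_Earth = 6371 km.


r = R_E + alt = 34692.4320 km
Law of sines in the satellite / Earth-center / ground-point triangle:
  sin(nadir)/R_E = sin(90 + el)/r  =>  cos(el) = (r/R_E)*sin(nadir)
cos(el) = (34692.4320 / 6371.0000) * sin(1.4 deg) = 0.1330422
el = arccos(0.1330422) = 82.3546 deg
(Earth-central angle = 90 - nadir - el = 6.2454 deg)

82.3546 degrees


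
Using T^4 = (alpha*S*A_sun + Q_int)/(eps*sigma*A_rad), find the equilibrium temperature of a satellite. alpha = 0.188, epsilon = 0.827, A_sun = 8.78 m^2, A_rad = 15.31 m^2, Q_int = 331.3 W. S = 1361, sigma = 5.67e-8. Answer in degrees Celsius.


Numerator = alpha*S*A_sun + Q_int = 0.188*1361*8.78 + 331.3 = 2577.8210 W
Denominator = eps*sigma*A_rad = 0.827*5.67e-8*15.31 = 7.1789968e-07 W/K^4
T^4 = 3.5907817e+09 K^4
T = 244.7920 K = -28.3580 C

-28.3580 degrees Celsius


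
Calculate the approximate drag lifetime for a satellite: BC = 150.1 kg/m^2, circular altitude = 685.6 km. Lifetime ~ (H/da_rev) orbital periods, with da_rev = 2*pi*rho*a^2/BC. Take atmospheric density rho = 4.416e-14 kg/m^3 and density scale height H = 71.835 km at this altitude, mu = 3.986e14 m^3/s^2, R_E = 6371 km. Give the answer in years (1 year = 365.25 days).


a = R_E + alt = 7056.6000 km = 7.0566e+06 m
da_rev = 2*pi*rho*a^2/BC = 2*pi*4.416e-14*(7.0566e+06)^2/150.1 = 0.0920490353 m per revolution
N = H/da_rev = 71835.0000 m / 0.0920490353 m = 780399.2701 revolutions
P = 2*pi*sqrt(a^3/mu) = 5899.3542 s
lifetime = N*P = 780399.2701 * 5899.3542 = 4.6038517e+09 s = 53285.3207 days
years = 53285.3207 / 365.25 = 145.8873 years

145.8873 years


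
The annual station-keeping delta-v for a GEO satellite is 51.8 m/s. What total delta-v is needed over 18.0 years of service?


dV = rate * years = 51.8 * 18.0
dV = 932.4000 m/s

932.4000 m/s


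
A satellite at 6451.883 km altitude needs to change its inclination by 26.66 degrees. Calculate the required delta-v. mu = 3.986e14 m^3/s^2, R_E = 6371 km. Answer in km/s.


r = 12822.8830 km = 1.2822883e+07 m
V = sqrt(mu/r) = 5575.3971 m/s
di = 26.66 deg = 0.4653048 rad
dV = 2*V*sin(di/2) = 2*5575.3971*sin(0.2326524)
dV = 2570.9189 m/s = 2.5709 km/s

2.5709 km/s


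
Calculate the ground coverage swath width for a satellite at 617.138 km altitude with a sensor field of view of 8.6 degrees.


FOV = 8.6 deg = 0.1500983 rad
swath = 2 * alt * tan(FOV/2) = 2 * 617.138 * tan(0.07504916)
swath = 2 * 617.138 * 0.07519038
swath = 92.8057 km

92.8057 km


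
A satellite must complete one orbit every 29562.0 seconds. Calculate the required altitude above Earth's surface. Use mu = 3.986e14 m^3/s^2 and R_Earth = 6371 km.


T = 29562.0 s
r = (mu*T^2/(4*pi^2))^(1/3) = (3.986e14 * 29562.0^2 / (4*pi^2))^(1/3)
r = 2.0664032e+07 m = 20664.0318 km
alt = r - R_E = 20664.0318 - 6371 = 14293.0318 km

14293.0318 km


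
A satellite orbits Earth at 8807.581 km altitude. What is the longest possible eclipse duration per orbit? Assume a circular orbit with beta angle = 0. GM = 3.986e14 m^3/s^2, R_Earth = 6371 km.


r = 15178.5810 km
T = 310.1750 min
Eclipse fraction = arcsin(R_E/r)/pi = arcsin(6371.0000/15178.5810)/pi
= arcsin(0.4197362)/pi = 0.1378774
Eclipse duration = 0.1378774 * 310.1750 = 42.7661 min

42.7661 minutes


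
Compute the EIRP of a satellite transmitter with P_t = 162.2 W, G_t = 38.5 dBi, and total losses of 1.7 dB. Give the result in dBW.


Pt = 162.2 W = 22.1005 dBW
EIRP = Pt_dBW + Gt - losses = 22.1005 + 38.5 - 1.7 = 58.9005 dBW

58.9005 dBW


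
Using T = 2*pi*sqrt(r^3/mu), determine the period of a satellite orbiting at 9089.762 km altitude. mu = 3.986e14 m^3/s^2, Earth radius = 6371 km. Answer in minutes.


r = 15460.7620 km = 1.5460762e+07 m
T = 2*pi*sqrt(r^3/mu) = 2*pi*sqrt(3.6956657e+21 / 3.986e14)
T = 19131.8763 s = 318.8646 min

318.8646 minutes


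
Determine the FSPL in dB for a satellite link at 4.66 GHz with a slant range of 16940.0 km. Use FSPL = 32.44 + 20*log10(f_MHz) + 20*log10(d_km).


f = 4.66 GHz = 4660.0000 MHz
d = 16940.0 km
FSPL = 32.44 + 20*log10(4660.0000) + 20*log10(16940.0)
FSPL = 32.44 + 73.3677 + 84.5783
FSPL = 190.3860 dB

190.3860 dB


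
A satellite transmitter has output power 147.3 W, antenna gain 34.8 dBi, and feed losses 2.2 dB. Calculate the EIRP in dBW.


Pt = 147.3 W = 21.6820 dBW
EIRP = Pt_dBW + Gt - losses = 21.6820 + 34.8 - 2.2 = 54.2820 dBW

54.2820 dBW


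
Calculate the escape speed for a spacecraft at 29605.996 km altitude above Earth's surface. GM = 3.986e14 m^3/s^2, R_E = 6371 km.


r = 6371.0 + 29605.996 = 35976.9960 km = 3.5976996e+07 m
v_esc = sqrt(2*mu/r) = sqrt(2*3.986e14 / 3.5976996e+07)
v_esc = 4707.2926 m/s = 4.7073 km/s

4.7073 km/s


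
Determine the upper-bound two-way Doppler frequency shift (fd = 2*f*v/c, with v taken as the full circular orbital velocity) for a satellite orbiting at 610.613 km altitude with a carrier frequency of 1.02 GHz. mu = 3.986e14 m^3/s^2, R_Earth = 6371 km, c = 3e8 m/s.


r = 6.981613e+06 m
v = sqrt(mu/r) = 7555.9793 m/s (worst-case radial velocity)
f = 1.02 GHz = 1.02e+09 Hz
fd = 2*f*v/c = 2*1.02e+09*7555.9793/3.0e+08
fd = 51380.6595 Hz

51380.6595 Hz


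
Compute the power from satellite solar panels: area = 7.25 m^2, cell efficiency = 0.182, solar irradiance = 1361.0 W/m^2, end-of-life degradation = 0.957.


P = area * eta * S * degradation
P = 7.25 * 0.182 * 1361.0 * 0.957
P = 1718.6184 W

1718.6184 W


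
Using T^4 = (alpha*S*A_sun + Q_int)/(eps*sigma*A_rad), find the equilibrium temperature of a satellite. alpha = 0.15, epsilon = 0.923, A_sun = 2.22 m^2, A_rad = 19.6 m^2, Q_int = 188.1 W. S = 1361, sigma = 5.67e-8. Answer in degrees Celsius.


Numerator = alpha*S*A_sun + Q_int = 0.15*1361*2.22 + 188.1 = 641.3130 W
Denominator = eps*sigma*A_rad = 0.923*5.67e-8*19.6 = 1.0257484e-06 W/K^4
T^4 = 6.2521475e+08 K^4
T = 158.1275 K = -115.0225 C

-115.0225 degrees Celsius


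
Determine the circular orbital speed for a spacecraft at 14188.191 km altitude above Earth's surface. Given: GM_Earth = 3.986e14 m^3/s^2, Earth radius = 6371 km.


r = R_E + alt = 6371.0 + 14188.191 = 20559.1910 km = 2.0559191e+07 m
v = sqrt(mu/r) = sqrt(3.986e14 / 2.0559191e+07) = 4403.1719 m/s = 4.4032 km/s

4.4032 km/s


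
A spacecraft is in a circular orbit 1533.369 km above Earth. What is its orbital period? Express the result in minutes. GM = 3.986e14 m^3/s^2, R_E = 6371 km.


r = 7904.3690 km = 7.904369e+06 m
T = 2*pi*sqrt(r^3/mu) = 2*pi*sqrt(4.9385746e+20 / 3.986e14)
T = 6993.7810 s = 116.5630 min

116.5630 minutes


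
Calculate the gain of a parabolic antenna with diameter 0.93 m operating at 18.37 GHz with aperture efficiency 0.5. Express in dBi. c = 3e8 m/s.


lambda = c/f = 3e8 / 1.837e+10 = 0.01633097 m
G = eta*(pi*D/lambda)^2 = 0.5*(pi*0.93/0.01633097)^2
G = 16003.3701 (linear)
G = 10*log10(16003.3701) = 42.0421 dBi

42.0421 dBi


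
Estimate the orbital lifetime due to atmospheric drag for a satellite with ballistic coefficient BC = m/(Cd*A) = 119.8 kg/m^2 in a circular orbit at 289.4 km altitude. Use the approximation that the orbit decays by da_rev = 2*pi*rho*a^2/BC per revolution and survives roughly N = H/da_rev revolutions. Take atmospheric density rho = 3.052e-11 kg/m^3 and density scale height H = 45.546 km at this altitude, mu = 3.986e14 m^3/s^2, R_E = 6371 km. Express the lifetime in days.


a = R_E + alt = 6660.4000 km = 6.6604e+06 m
da_rev = 2*pi*rho*a^2/BC = 2*pi*3.052e-11*(6.6604e+06)^2/119.8 = 71.008151 m per revolution
N = H/da_rev = 45546.0000 m / 71.008151 m = 641.4193 revolutions
P = 2*pi*sqrt(a^3/mu) = 5409.5569 s
lifetime = N*P = 641.4193 * 5409.5569 = 3.4697943e+06 s = 40.1597 days

40.1597 days


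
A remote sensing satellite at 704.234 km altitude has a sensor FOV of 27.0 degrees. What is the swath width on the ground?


FOV = 27.0 deg = 0.4712389 rad
swath = 2 * alt * tan(FOV/2) = 2 * 704.234 * tan(0.2356194)
swath = 2 * 704.234 * 0.2400788
swath = 338.1432 km

338.1432 km


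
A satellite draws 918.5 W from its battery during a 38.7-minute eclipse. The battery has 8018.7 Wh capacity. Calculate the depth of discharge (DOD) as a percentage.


E_used = P * t / 60 = 918.5 * 38.7 / 60 = 592.4325 Wh
DOD = E_used / E_total * 100 = 592.4325 / 8018.7 * 100
DOD = 7.3881 %

7.3881 %


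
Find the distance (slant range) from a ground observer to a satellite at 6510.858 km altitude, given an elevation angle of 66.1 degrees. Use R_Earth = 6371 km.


h = 6510.858 km, el = 66.1 deg
d = -R_E*sin(el) + sqrt((R_E*sin(el))^2 + 2*R_E*h + h^2)
d = -6371.0000*sin(1.1537) + sqrt((6371.0000*0.914254)^2 + 2*6371.0000*6510.858 + 6510.858^2)
d = 6795.9019 km

6795.9019 km


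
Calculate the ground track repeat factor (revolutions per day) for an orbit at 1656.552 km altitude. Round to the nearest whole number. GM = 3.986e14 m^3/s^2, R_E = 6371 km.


r = 8.027552e+06 m
T = 2*pi*sqrt(r^3/mu) = 7157.9047 s = 119.2984 min
revs/day = 1440 / 119.2984 = 12.0706
Rounded: 12 revolutions per day

12 revolutions per day


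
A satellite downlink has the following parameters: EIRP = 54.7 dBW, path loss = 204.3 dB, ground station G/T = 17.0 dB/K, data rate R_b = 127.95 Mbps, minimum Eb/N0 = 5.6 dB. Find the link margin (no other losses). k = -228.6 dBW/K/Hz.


C/N0 = EIRP - FSPL + G/T - k = 54.7 - 204.3 + 17.0 - (-228.6)
C/N0 = 96.0000 dB-Hz
R_b = 127.95 Mbps = 1.2795e+08 bps -> 10*log10(R_b) = 81.0704 dB-Hz
Eb/N0 = C/N0 - 10*log10(R_b) = 96.0000 - 81.0704 = 14.9296 dB
Margin = Eb/N0 - Eb/N0_req = 14.9296 - 5.6 = 9.3296 dB (link closes)

9.3296 dB


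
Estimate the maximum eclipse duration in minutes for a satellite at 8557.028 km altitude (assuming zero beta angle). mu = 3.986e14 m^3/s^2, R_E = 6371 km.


r = 14928.0280 km
T = 302.5266 min
Eclipse fraction = arcsin(R_E/r)/pi = arcsin(6371.0000/14928.0280)/pi
= arcsin(0.4267811)/pi = 0.1403525
Eclipse duration = 0.1403525 * 302.5266 = 42.4604 min

42.4604 minutes


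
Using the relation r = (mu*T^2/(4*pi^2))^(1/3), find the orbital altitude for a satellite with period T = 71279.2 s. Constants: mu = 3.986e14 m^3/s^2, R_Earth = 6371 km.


T = 71279.2 s
r = (mu*T^2/(4*pi^2))^(1/3) = (3.986e14 * 71279.2^2 / (4*pi^2))^(1/3)
r = 3.7156466e+07 m = 37156.4657 km
alt = r - R_E = 37156.4657 - 6371 = 30785.4657 km

30785.4657 km


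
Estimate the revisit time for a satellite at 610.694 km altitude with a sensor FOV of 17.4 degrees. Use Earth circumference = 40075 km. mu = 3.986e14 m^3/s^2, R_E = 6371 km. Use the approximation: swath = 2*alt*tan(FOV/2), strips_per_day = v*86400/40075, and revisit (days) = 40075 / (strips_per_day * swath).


swath = 2*610.694*tan(0.1518436) = 186.8986 km
v = sqrt(mu/r) = 7555.9355 m/s = 7.5559 km/s
strips/day = v*86400/40075 = 7.5559*86400/40075 = 16.2903
coverage/day = strips * swath = 16.2903 * 186.8986 = 3044.6303 km
revisit = 40075 / 3044.6303 = 13.1625 days

13.1625 days


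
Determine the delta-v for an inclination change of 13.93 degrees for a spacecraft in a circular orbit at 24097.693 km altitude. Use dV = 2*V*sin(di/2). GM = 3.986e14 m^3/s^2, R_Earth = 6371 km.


r = 30468.6930 km = 3.0468693e+07 m
V = sqrt(mu/r) = 3616.9436 m/s
di = 13.93 deg = 0.2431244 rad
dV = 2*V*sin(di/2) = 2*3616.9436*sin(0.1215622)
dV = 877.2029 m/s = 0.8772029 km/s

0.8772 km/s


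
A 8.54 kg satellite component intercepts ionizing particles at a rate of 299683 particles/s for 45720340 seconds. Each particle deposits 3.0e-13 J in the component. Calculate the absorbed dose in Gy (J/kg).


Total energy deposited = rate * time * E_per
  = 299683 * 45720340 * 3.0e-13 = 4.1105 J
Dose = E_total / mass = 4.1105 / 8.54
Dose = 0.4813211 Gy

0.4813 Gy


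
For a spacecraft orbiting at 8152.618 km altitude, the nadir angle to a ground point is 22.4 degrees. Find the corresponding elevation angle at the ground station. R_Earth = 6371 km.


r = R_E + alt = 14523.6180 km
Law of sines in the satellite / Earth-center / ground-point triangle:
  sin(nadir)/R_E = sin(90 + el)/r  =>  cos(el) = (r/R_E)*sin(nadir)
cos(el) = (14523.6180 / 6371.0000) * sin(22.4 deg) = 0.8687052
el = arccos(0.8687052) = 29.6915 deg
(Earth-central angle = 90 - nadir - el = 37.9085 deg)

29.6915 degrees


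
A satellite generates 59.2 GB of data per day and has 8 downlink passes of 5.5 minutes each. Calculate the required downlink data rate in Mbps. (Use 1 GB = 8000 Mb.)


total contact time = 8 * 5.5 * 60 = 2640.0000 s
data = 59.2 GB = 473600.0000 Mb
rate = 473600.0000 / 2640.0000 = 179.3939 Mbps

179.3939 Mbps


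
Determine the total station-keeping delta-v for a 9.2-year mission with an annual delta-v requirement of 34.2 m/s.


dV = rate * years = 34.2 * 9.2
dV = 314.6400 m/s

314.6400 m/s


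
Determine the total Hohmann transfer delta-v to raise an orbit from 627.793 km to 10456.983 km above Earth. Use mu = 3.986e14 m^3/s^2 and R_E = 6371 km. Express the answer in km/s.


r1 = 6998.7930 km = 6.998793e+06 m
r2 = 16827.9830 km = 1.6827983e+07 m
dv1 = sqrt(mu/r1)*(sqrt(2*r2/(r1+r2)) - 1) = 1422.5364 m/s
dv2 = sqrt(mu/r2)*(1 - sqrt(2*r1/(r1+r2))) = 1136.5782 m/s
total dv = |dv1| + |dv2| = 1422.5364 + 1136.5782 = 2559.1147 m/s = 2.5591 km/s

2.5591 km/s


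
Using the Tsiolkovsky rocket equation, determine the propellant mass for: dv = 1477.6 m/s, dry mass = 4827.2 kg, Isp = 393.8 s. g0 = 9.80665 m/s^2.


ve = Isp * g0 = 393.8 * 9.80665 = 3861.858770 m/s
mass ratio = exp(dv/ve) = exp(1477.6/3861.858770) = 1.46611153
m_prop = m_dry * (mr - 1) = 4827.2 * (1.46611153 - 1)
m_prop = 2250.0136 kg

2250.0136 kg


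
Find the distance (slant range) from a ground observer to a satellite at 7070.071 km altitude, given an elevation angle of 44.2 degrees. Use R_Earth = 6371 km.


h = 7070.071 km, el = 44.2 deg
d = -R_E*sin(el) + sqrt((R_E*sin(el))^2 + 2*R_E*h + h^2)
d = -6371.0000*sin(0.7714355) + sqrt((6371.0000*0.6971651)^2 + 2*6371.0000*7070.071 + 7070.071^2)
d = 8199.5994 km

8199.5994 km


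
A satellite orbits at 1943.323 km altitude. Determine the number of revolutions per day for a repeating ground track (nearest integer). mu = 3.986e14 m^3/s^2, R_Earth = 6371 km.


r = 8.314323e+06 m
T = 2*pi*sqrt(r^3/mu) = 7544.8665 s = 125.7478 min
revs/day = 1440 / 125.7478 = 11.4515
Rounded: 11 revolutions per day

11 revolutions per day


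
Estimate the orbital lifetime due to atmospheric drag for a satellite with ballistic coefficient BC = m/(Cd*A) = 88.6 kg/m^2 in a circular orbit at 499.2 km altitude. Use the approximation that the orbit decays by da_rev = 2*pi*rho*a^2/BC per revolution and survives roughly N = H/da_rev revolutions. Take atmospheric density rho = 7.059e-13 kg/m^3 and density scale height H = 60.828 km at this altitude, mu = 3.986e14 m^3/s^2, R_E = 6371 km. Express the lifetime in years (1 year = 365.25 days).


a = R_E + alt = 6870.2000 km = 6.8702e+06 m
da_rev = 2*pi*rho*a^2/BC = 2*pi*7.059e-13*(6.8702e+06)^2/88.6 = 2.362806 m per revolution
N = H/da_rev = 60828.0000 m / 2.362806 m = 25743.9657 revolutions
P = 2*pi*sqrt(a^3/mu) = 5667.1576 s
lifetime = N*P = 25743.9657 * 5667.1576 = 1.4589511e+08 s = 1688.6008 days
years = 1688.6008 / 365.25 = 4.6231 years

4.6231 years


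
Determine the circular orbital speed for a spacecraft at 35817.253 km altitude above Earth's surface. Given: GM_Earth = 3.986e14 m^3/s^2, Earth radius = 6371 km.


r = R_E + alt = 6371.0 + 35817.253 = 42188.2530 km = 4.2188253e+07 m
v = sqrt(mu/r) = sqrt(3.986e14 / 4.2188253e+07) = 3073.7807 m/s = 3.0738 km/s

3.0738 km/s


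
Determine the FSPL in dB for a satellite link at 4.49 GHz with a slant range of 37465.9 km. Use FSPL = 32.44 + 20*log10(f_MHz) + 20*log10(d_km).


f = 4.49 GHz = 4490.0000 MHz
d = 37465.9 km
FSPL = 32.44 + 20*log10(4490.0000) + 20*log10(37465.9)
FSPL = 32.44 + 73.0449 + 91.4727
FSPL = 196.9577 dB

196.9577 dB


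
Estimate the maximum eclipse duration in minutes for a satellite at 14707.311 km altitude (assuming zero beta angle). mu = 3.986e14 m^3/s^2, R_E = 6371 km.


r = 21078.3110 km
T = 507.5907 min
Eclipse fraction = arcsin(R_E/r)/pi = arcsin(6371.0000/21078.3110)/pi
= arcsin(0.3022538)/pi = 0.09773902
Eclipse duration = 0.09773902 * 507.5907 = 49.6114 min

49.6114 minutes


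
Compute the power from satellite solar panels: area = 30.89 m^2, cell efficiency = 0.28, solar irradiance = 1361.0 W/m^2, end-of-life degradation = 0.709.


P = area * eta * S * degradation
P = 30.89 * 0.28 * 1361.0 * 0.709
P = 8346.0369 W

8346.0369 W


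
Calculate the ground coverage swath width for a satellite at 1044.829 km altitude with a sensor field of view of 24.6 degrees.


FOV = 24.6 deg = 0.429351 rad
swath = 2 * alt * tan(FOV/2) = 2 * 1044.829 * tan(0.2146755)
swath = 2 * 1044.829 * 0.2180353
swath = 455.6191 km

455.6191 km


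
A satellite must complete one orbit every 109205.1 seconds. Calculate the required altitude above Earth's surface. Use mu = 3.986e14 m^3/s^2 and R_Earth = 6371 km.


T = 109205.1 s
r = (mu*T^2/(4*pi^2))^(1/3) = (3.986e14 * 109205.1^2 / (4*pi^2))^(1/3)
r = 4.9380384e+07 m = 49380.3844 km
alt = r - R_E = 49380.3844 - 6371 = 43009.3844 km

43009.3844 km


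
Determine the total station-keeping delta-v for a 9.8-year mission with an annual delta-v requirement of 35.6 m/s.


dV = rate * years = 35.6 * 9.8
dV = 348.8800 m/s

348.8800 m/s


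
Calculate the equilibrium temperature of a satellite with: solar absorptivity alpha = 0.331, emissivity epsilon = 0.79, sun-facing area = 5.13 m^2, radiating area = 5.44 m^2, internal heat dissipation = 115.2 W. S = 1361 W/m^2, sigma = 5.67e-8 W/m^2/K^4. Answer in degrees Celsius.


Numerator = alpha*S*A_sun + Q_int = 0.331*1361*5.13 + 115.2 = 2426.2188 W
Denominator = eps*sigma*A_rad = 0.79*5.67e-8*5.44 = 2.4367392e-07 W/K^4
T^4 = 9.956826e+09 K^4
T = 315.8859 K = 42.7359 C

42.7359 degrees Celsius


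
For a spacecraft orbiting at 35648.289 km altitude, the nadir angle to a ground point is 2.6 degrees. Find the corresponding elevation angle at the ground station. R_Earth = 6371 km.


r = R_E + alt = 42019.2890 km
Law of sines in the satellite / Earth-center / ground-point triangle:
  sin(nadir)/R_E = sin(90 + el)/r  =>  cos(el) = (r/R_E)*sin(nadir)
cos(el) = (42019.2890 / 6371.0000) * sin(2.6 deg) = 0.299187
el = arccos(0.299187) = 72.5912 deg
(Earth-central angle = 90 - nadir - el = 14.8088 deg)

72.5912 degrees


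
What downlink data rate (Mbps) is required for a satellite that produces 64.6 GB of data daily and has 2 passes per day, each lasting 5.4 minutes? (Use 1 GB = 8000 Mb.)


total contact time = 2 * 5.4 * 60 = 648.0000 s
data = 64.6 GB = 516800.0000 Mb
rate = 516800.0000 / 648.0000 = 797.5309 Mbps

797.5309 Mbps


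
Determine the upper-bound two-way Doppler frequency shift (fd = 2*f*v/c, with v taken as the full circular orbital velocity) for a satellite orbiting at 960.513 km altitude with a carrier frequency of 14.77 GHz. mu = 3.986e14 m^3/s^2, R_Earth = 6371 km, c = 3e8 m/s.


r = 7.331513e+06 m
v = sqrt(mu/r) = 7373.4687 m/s (worst-case radial velocity)
f = 14.77 GHz = 1.477e+10 Hz
fd = 2*f*v/c = 2*1.477e+10*7373.4687/3.0e+08
fd = 726040.8874 Hz

726040.8874 Hz


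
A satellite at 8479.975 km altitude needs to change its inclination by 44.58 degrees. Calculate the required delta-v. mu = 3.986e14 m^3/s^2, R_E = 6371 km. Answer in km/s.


r = 14850.9750 km = 1.4850975e+07 m
V = sqrt(mu/r) = 5180.7324 m/s
di = 44.58 deg = 0.7780678 rad
dV = 2*V*sin(di/2) = 2*5180.7324*sin(0.3890339)
dV = 3930.0484 m/s = 3.9300 km/s

3.9300 km/s


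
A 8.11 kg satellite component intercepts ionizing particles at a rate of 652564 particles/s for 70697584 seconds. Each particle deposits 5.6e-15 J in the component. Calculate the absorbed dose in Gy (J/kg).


Total energy deposited = rate * time * E_per
  = 652564 * 70697584 * 5.6e-15 = 0.2583543 J
Dose = E_total / mass = 0.2583543 / 8.11
Dose = 0.03185627 Gy

0.0319 Gy


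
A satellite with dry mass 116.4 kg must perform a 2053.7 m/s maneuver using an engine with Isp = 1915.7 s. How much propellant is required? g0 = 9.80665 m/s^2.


ve = Isp * g0 = 1915.7 * 9.80665 = 18786.599405 m/s
mass ratio = exp(dv/ve) = exp(2053.7/18786.599405) = 1.11551623
m_prop = m_dry * (mr - 1) = 116.4 * (1.11551623 - 1)
m_prop = 13.4461 kg

13.4461 kg


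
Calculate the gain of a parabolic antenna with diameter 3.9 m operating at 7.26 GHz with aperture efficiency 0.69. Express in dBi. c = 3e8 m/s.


lambda = c/f = 3e8 / 7.26e+09 = 0.04132231 m
G = eta*(pi*D/lambda)^2 = 0.69*(pi*3.9/0.04132231)^2
G = 60660.8906 (linear)
G = 10*log10(60660.8906) = 47.8291 dBi

47.8291 dBi


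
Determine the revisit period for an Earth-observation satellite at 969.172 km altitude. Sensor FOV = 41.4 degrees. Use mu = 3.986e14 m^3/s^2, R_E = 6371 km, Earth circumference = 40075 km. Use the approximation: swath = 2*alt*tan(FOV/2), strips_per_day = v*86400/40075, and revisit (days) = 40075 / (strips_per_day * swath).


swath = 2*969.172*tan(0.3612832) = 732.4392 km
v = sqrt(mu/r) = 7369.1183 m/s = 7.3691 km/s
strips/day = v*86400/40075 = 7.3691*86400/40075 = 15.8875
coverage/day = strips * swath = 15.8875 * 732.4392 = 11636.6319 km
revisit = 40075 / 11636.6319 = 3.4439 days

3.4439 days


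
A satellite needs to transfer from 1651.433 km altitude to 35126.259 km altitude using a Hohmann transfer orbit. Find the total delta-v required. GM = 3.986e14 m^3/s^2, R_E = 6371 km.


r1 = 8022.4330 km = 8.022433e+06 m
r2 = 41497.2590 km = 4.1497259e+07 m
dv1 = sqrt(mu/r1)*(sqrt(2*r2/(r1+r2)) - 1) = 2076.5812 m/s
dv2 = sqrt(mu/r2)*(1 - sqrt(2*r1/(r1+r2))) = 1335.1064 m/s
total dv = |dv1| + |dv2| = 2076.5812 + 1335.1064 = 3411.6877 m/s = 3.4117 km/s

3.4117 km/s


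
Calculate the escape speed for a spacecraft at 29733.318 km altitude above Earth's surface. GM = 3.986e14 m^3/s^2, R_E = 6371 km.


r = 6371.0 + 29733.318 = 36104.3180 km = 3.6104318e+07 m
v_esc = sqrt(2*mu/r) = sqrt(2*3.986e14 / 3.6104318e+07)
v_esc = 4698.9851 m/s = 4.6990 km/s

4.6990 km/s


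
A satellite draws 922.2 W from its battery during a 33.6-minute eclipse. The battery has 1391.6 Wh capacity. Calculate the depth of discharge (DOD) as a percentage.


E_used = P * t / 60 = 922.2 * 33.6 / 60 = 516.4320 Wh
DOD = E_used / E_total * 100 = 516.4320 / 1391.6 * 100
DOD = 37.1107 %

37.1107 %


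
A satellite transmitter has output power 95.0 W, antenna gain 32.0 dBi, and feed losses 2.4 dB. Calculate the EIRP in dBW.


Pt = 95.0 W = 19.7772 dBW
EIRP = Pt_dBW + Gt - losses = 19.7772 + 32.0 - 2.4 = 49.3772 dBW

49.3772 dBW


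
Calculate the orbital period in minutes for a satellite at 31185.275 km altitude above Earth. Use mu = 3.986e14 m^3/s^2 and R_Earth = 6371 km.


r = 37556.2750 km = 3.7556275e+07 m
T = 2*pi*sqrt(r^3/mu) = 2*pi*sqrt(5.2972142e+22 / 3.986e14)
T = 72432.7521 s = 1207.2125 min

1207.2125 minutes


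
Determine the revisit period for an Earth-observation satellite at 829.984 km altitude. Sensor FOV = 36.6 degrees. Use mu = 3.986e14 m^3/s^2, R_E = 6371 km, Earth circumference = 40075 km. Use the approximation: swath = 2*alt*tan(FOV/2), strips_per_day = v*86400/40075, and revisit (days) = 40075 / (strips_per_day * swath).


swath = 2*829.984*tan(0.3193953) = 548.9819 km
v = sqrt(mu/r) = 7439.9964 m/s = 7.4400 km/s
strips/day = v*86400/40075 = 7.4400*86400/40075 = 16.0403
coverage/day = strips * swath = 16.0403 * 548.9819 = 8805.8439 km
revisit = 40075 / 8805.8439 = 4.5510 days

4.5510 days


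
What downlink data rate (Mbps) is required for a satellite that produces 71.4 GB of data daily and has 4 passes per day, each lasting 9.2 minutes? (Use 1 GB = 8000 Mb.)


total contact time = 4 * 9.2 * 60 = 2208.0000 s
data = 71.4 GB = 571200.0000 Mb
rate = 571200.0000 / 2208.0000 = 258.6957 Mbps

258.6957 Mbps


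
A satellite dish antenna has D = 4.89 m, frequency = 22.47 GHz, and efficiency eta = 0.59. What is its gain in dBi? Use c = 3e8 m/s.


lambda = c/f = 3e8 / 2.247e+10 = 0.01335113 m
G = eta*(pi*D/lambda)^2 = 0.59*(pi*4.89/0.01335113)^2
G = 781147.6142 (linear)
G = 10*log10(781147.6142) = 58.9273 dBi

58.9273 dBi


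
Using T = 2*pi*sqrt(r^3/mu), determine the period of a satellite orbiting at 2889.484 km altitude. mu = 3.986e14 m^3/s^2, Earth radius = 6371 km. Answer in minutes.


r = 9260.4840 km = 9.260484e+06 m
T = 2*pi*sqrt(r^3/mu) = 2*pi*sqrt(7.9414729e+20 / 3.986e14)
T = 8868.7365 s = 147.8123 min

147.8123 minutes


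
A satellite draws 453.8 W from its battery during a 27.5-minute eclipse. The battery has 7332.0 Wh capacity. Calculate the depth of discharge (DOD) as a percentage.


E_used = P * t / 60 = 453.8 * 27.5 / 60 = 207.9917 Wh
DOD = E_used / E_total * 100 = 207.9917 / 7332.0 * 100
DOD = 2.8368 %

2.8368 %


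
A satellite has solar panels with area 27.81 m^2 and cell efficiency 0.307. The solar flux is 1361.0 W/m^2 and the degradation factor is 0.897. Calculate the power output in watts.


P = area * eta * S * degradation
P = 27.81 * 0.307 * 1361.0 * 0.897
P = 10422.9327 W

10422.9327 W


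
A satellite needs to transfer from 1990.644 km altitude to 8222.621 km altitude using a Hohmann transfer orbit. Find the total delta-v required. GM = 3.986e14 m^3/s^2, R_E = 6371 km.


r1 = 8361.6440 km = 8.361644e+06 m
r2 = 14593.6210 km = 1.4593621e+07 m
dv1 = sqrt(mu/r1)*(sqrt(2*r2/(r1+r2)) - 1) = 881.0006 m/s
dv2 = sqrt(mu/r2)*(1 - sqrt(2*r1/(r1+r2))) = 765.4743 m/s
total dv = |dv1| + |dv2| = 881.0006 + 765.4743 = 1646.4749 m/s = 1.6465 km/s

1.6465 km/s


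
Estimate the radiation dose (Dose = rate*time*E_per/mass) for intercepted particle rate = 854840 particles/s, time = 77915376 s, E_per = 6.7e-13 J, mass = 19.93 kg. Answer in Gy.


Total energy deposited = rate * time * E_per
  = 854840 * 77915376 * 6.7e-13 = 44.6255 J
Dose = E_total / mass = 44.6255 / 19.93
Dose = 2.2391 Gy

2.2391 Gy


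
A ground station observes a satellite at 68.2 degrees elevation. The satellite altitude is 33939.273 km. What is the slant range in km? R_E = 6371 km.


h = 33939.273 km, el = 68.2 deg
d = -R_E*sin(el) + sqrt((R_E*sin(el))^2 + 2*R_E*h + h^2)
d = -6371.0000*sin(1.1903) + sqrt((6371.0000*0.9284858)^2 + 2*6371.0000*33939.273 + 33939.273^2)
d = 34325.3950 km

34325.3950 km


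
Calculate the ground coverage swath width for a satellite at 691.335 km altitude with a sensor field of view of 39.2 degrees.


FOV = 39.2 deg = 0.6841691 rad
swath = 2 * alt * tan(FOV/2) = 2 * 691.335 * tan(0.3420845)
swath = 2 * 691.335 * 0.356084
swath = 492.3466 km

492.3466 km


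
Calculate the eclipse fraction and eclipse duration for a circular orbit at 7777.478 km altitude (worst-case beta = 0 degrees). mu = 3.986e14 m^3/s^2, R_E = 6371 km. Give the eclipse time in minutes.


r = 14148.4780 km
T = 279.1416 min
Eclipse fraction = arcsin(R_E/r)/pi = arcsin(6371.0000/14148.4780)/pi
= arcsin(0.4502958)/pi = 0.1486815
Eclipse duration = 0.1486815 * 279.1416 = 41.5032 min

41.5032 minutes


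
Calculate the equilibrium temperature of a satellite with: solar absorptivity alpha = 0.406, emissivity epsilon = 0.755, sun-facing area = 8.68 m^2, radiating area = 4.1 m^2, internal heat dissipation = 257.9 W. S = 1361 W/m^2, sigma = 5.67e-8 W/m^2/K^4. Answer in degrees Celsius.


Numerator = alpha*S*A_sun + Q_int = 0.406*1361*8.68 + 257.9 = 5054.1729 W
Denominator = eps*sigma*A_rad = 0.755*5.67e-8*4.1 = 1.7551485e-07 W/K^4
T^4 = 2.8796269e+10 K^4
T = 411.9401 K = 138.7901 C

138.7901 degrees Celsius


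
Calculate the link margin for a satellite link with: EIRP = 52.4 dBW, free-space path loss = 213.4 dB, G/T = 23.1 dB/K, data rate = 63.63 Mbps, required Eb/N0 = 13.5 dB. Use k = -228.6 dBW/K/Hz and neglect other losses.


C/N0 = EIRP - FSPL + G/T - k = 52.4 - 213.4 + 23.1 - (-228.6)
C/N0 = 90.7000 dB-Hz
R_b = 63.63 Mbps = 6.363e+07 bps -> 10*log10(R_b) = 78.0366 dB-Hz
Eb/N0 = C/N0 - 10*log10(R_b) = 90.7000 - 78.0366 = 12.6634 dB
Margin = Eb/N0 - Eb/N0_req = 12.6634 - 13.5 = -0.8366192 dB (negative margin: link does not close)

-0.8366 dB


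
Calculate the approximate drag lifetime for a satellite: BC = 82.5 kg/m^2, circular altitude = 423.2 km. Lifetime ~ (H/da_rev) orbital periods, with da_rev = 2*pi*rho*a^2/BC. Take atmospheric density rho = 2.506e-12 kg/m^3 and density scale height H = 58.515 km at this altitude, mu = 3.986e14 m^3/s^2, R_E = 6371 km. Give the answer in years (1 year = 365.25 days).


a = R_E + alt = 6794.2000 km = 6.7942e+06 m
da_rev = 2*pi*rho*a^2/BC = 2*pi*2.506e-12*(6.7942e+06)^2/82.5 = 8.810157 m per revolution
N = H/da_rev = 58515.0000 m / 8.810157 m = 6641.7660 revolutions
P = 2*pi*sqrt(a^3/mu) = 5573.3807 s
lifetime = N*P = 6641.7660 * 5573.3807 = 3.701709e+07 s = 428.4385 days
years = 428.4385 / 365.25 = 1.1730 years

1.1730 years


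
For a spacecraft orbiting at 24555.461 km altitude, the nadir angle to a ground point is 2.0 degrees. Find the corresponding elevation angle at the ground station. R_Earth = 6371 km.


r = R_E + alt = 30926.4610 km
Law of sines in the satellite / Earth-center / ground-point triangle:
  sin(nadir)/R_E = sin(90 + el)/r  =>  cos(el) = (r/R_E)*sin(nadir)
cos(el) = (30926.4610 / 6371.0000) * sin(2.0 deg) = 0.1694111
el = arccos(0.1694111) = 80.2464 deg
(Earth-central angle = 90 - nadir - el = 7.7536 deg)

80.2464 degrees


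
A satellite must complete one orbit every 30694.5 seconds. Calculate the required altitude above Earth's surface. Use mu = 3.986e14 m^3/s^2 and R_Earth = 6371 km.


T = 30694.5 s
r = (mu*T^2/(4*pi^2))^(1/3) = (3.986e14 * 30694.5^2 / (4*pi^2))^(1/3)
r = 2.1188468e+07 m = 21188.4682 km
alt = r - R_E = 21188.4682 - 6371 = 14817.4682 km

14817.4682 km


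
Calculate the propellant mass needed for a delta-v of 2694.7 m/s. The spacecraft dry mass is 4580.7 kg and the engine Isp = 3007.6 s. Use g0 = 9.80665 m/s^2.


ve = Isp * g0 = 3007.6 * 9.80665 = 29494.480540 m/s
mass ratio = exp(dv/ve) = exp(2694.7/29494.480540) = 1.09566650
m_prop = m_dry * (mr - 1) = 4580.7 * (1.09566650 - 1)
m_prop = 438.2196 kg

438.2196 kg


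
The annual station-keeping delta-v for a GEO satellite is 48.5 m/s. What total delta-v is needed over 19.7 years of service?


dV = rate * years = 48.5 * 19.7
dV = 955.4500 m/s

955.4500 m/s


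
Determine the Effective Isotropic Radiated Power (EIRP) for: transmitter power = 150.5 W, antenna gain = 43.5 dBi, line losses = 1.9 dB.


Pt = 150.5 W = 21.7754 dBW
EIRP = Pt_dBW + Gt - losses = 21.7754 + 43.5 - 1.9 = 63.3754 dBW

63.3754 dBW


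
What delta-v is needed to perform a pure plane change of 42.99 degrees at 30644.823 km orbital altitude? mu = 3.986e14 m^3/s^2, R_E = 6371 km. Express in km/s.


r = 37015.8230 km = 3.7015823e+07 m
V = sqrt(mu/r) = 3281.5191 m/s
di = 42.99 deg = 0.750317 rad
dV = 2*V*sin(di/2) = 2*3281.5191*sin(0.3751585)
dV = 2404.8287 m/s = 2.4048 km/s

2.4048 km/s


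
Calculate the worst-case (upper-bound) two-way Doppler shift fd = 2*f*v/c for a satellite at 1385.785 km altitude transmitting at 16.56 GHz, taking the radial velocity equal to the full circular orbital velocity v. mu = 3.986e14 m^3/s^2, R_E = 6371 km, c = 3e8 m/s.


r = 7.756785e+06 m
v = sqrt(mu/r) = 7168.4914 m/s (worst-case radial velocity)
f = 16.56 GHz = 1.656e+10 Hz
fd = 2*f*v/c = 2*1.656e+10*7168.4914/3.0e+08
fd = 791401.4535 Hz

791401.4535 Hz


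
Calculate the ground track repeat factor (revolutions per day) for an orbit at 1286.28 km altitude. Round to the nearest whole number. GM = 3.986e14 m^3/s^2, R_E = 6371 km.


r = 7.65728e+06 m
T = 2*pi*sqrt(r^3/mu) = 6668.4210 s = 111.1404 min
revs/day = 1440 / 111.1404 = 12.9566
Rounded: 13 revolutions per day

13 revolutions per day


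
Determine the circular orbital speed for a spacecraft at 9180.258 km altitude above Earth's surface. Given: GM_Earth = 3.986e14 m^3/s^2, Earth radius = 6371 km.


r = R_E + alt = 6371.0 + 9180.258 = 15551.2580 km = 1.5551258e+07 m
v = sqrt(mu/r) = sqrt(3.986e14 / 1.5551258e+07) = 5062.7430 m/s = 5.0627 km/s

5.0627 km/s


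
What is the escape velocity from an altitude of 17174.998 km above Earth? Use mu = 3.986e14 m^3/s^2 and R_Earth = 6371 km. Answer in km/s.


r = 6371.0 + 17174.998 = 23545.9980 km = 2.3545998e+07 m
v_esc = sqrt(2*mu/r) = sqrt(2*3.986e14 / 2.3545998e+07)
v_esc = 5818.6883 m/s = 5.8187 km/s

5.8187 km/s
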